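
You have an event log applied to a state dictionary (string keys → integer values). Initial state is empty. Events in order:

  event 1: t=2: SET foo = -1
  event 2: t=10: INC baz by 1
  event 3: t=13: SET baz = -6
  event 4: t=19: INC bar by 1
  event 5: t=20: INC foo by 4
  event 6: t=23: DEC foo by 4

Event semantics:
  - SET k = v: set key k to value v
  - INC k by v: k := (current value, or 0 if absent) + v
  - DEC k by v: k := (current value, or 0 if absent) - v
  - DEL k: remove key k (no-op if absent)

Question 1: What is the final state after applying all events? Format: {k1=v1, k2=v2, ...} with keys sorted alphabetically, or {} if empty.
Answer: {bar=1, baz=-6, foo=-1}

Derivation:
  after event 1 (t=2: SET foo = -1): {foo=-1}
  after event 2 (t=10: INC baz by 1): {baz=1, foo=-1}
  after event 3 (t=13: SET baz = -6): {baz=-6, foo=-1}
  after event 4 (t=19: INC bar by 1): {bar=1, baz=-6, foo=-1}
  after event 5 (t=20: INC foo by 4): {bar=1, baz=-6, foo=3}
  after event 6 (t=23: DEC foo by 4): {bar=1, baz=-6, foo=-1}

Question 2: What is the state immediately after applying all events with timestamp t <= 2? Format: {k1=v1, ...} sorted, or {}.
Apply events with t <= 2 (1 events):
  after event 1 (t=2: SET foo = -1): {foo=-1}

Answer: {foo=-1}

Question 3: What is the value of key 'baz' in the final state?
Track key 'baz' through all 6 events:
  event 1 (t=2: SET foo = -1): baz unchanged
  event 2 (t=10: INC baz by 1): baz (absent) -> 1
  event 3 (t=13: SET baz = -6): baz 1 -> -6
  event 4 (t=19: INC bar by 1): baz unchanged
  event 5 (t=20: INC foo by 4): baz unchanged
  event 6 (t=23: DEC foo by 4): baz unchanged
Final: baz = -6

Answer: -6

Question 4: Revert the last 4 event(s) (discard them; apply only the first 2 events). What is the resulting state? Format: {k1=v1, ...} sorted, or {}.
Answer: {baz=1, foo=-1}

Derivation:
Keep first 2 events (discard last 4):
  after event 1 (t=2: SET foo = -1): {foo=-1}
  after event 2 (t=10: INC baz by 1): {baz=1, foo=-1}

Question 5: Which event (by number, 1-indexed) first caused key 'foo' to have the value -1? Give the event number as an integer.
Looking for first event where foo becomes -1:
  event 1: foo (absent) -> -1  <-- first match

Answer: 1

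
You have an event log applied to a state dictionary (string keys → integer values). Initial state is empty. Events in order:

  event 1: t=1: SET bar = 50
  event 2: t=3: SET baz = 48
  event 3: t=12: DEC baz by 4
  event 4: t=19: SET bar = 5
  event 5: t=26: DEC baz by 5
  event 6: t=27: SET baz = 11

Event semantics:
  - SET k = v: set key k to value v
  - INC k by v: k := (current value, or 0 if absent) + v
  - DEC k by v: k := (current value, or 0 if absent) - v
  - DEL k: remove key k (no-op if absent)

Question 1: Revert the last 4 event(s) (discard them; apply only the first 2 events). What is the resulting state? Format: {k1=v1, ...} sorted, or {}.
Keep first 2 events (discard last 4):
  after event 1 (t=1: SET bar = 50): {bar=50}
  after event 2 (t=3: SET baz = 48): {bar=50, baz=48}

Answer: {bar=50, baz=48}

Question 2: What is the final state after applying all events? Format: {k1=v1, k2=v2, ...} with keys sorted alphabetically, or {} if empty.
  after event 1 (t=1: SET bar = 50): {bar=50}
  after event 2 (t=3: SET baz = 48): {bar=50, baz=48}
  after event 3 (t=12: DEC baz by 4): {bar=50, baz=44}
  after event 4 (t=19: SET bar = 5): {bar=5, baz=44}
  after event 5 (t=26: DEC baz by 5): {bar=5, baz=39}
  after event 6 (t=27: SET baz = 11): {bar=5, baz=11}

Answer: {bar=5, baz=11}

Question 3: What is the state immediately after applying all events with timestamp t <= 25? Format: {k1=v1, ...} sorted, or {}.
Apply events with t <= 25 (4 events):
  after event 1 (t=1: SET bar = 50): {bar=50}
  after event 2 (t=3: SET baz = 48): {bar=50, baz=48}
  after event 3 (t=12: DEC baz by 4): {bar=50, baz=44}
  after event 4 (t=19: SET bar = 5): {bar=5, baz=44}

Answer: {bar=5, baz=44}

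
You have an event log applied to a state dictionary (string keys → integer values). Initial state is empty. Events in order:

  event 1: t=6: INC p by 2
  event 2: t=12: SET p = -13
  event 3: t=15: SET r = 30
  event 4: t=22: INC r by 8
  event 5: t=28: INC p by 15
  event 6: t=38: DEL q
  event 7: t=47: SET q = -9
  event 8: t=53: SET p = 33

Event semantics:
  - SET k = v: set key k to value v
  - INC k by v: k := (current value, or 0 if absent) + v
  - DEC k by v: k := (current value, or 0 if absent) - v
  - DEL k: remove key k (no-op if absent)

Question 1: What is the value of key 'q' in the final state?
Track key 'q' through all 8 events:
  event 1 (t=6: INC p by 2): q unchanged
  event 2 (t=12: SET p = -13): q unchanged
  event 3 (t=15: SET r = 30): q unchanged
  event 4 (t=22: INC r by 8): q unchanged
  event 5 (t=28: INC p by 15): q unchanged
  event 6 (t=38: DEL q): q (absent) -> (absent)
  event 7 (t=47: SET q = -9): q (absent) -> -9
  event 8 (t=53: SET p = 33): q unchanged
Final: q = -9

Answer: -9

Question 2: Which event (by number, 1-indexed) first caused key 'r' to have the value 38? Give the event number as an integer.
Answer: 4

Derivation:
Looking for first event where r becomes 38:
  event 3: r = 30
  event 4: r 30 -> 38  <-- first match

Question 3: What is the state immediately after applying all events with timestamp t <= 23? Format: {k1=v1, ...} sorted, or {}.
Apply events with t <= 23 (4 events):
  after event 1 (t=6: INC p by 2): {p=2}
  after event 2 (t=12: SET p = -13): {p=-13}
  after event 3 (t=15: SET r = 30): {p=-13, r=30}
  after event 4 (t=22: INC r by 8): {p=-13, r=38}

Answer: {p=-13, r=38}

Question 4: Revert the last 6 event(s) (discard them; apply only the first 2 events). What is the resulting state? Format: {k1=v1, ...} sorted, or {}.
Keep first 2 events (discard last 6):
  after event 1 (t=6: INC p by 2): {p=2}
  after event 2 (t=12: SET p = -13): {p=-13}

Answer: {p=-13}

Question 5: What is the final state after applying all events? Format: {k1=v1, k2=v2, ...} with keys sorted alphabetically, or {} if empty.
Answer: {p=33, q=-9, r=38}

Derivation:
  after event 1 (t=6: INC p by 2): {p=2}
  after event 2 (t=12: SET p = -13): {p=-13}
  after event 3 (t=15: SET r = 30): {p=-13, r=30}
  after event 4 (t=22: INC r by 8): {p=-13, r=38}
  after event 5 (t=28: INC p by 15): {p=2, r=38}
  after event 6 (t=38: DEL q): {p=2, r=38}
  after event 7 (t=47: SET q = -9): {p=2, q=-9, r=38}
  after event 8 (t=53: SET p = 33): {p=33, q=-9, r=38}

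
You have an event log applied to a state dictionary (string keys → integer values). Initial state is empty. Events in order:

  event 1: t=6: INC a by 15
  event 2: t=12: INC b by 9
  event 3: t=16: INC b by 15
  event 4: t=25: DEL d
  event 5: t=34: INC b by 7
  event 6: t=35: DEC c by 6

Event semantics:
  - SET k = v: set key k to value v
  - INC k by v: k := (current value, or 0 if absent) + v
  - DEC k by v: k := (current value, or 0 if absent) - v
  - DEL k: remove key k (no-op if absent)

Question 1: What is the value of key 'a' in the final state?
Track key 'a' through all 6 events:
  event 1 (t=6: INC a by 15): a (absent) -> 15
  event 2 (t=12: INC b by 9): a unchanged
  event 3 (t=16: INC b by 15): a unchanged
  event 4 (t=25: DEL d): a unchanged
  event 5 (t=34: INC b by 7): a unchanged
  event 6 (t=35: DEC c by 6): a unchanged
Final: a = 15

Answer: 15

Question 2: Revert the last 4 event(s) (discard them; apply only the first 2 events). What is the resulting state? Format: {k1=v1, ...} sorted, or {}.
Answer: {a=15, b=9}

Derivation:
Keep first 2 events (discard last 4):
  after event 1 (t=6: INC a by 15): {a=15}
  after event 2 (t=12: INC b by 9): {a=15, b=9}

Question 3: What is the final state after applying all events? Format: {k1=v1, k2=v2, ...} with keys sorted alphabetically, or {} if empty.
  after event 1 (t=6: INC a by 15): {a=15}
  after event 2 (t=12: INC b by 9): {a=15, b=9}
  after event 3 (t=16: INC b by 15): {a=15, b=24}
  after event 4 (t=25: DEL d): {a=15, b=24}
  after event 5 (t=34: INC b by 7): {a=15, b=31}
  after event 6 (t=35: DEC c by 6): {a=15, b=31, c=-6}

Answer: {a=15, b=31, c=-6}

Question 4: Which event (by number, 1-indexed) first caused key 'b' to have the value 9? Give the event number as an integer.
Answer: 2

Derivation:
Looking for first event where b becomes 9:
  event 2: b (absent) -> 9  <-- first match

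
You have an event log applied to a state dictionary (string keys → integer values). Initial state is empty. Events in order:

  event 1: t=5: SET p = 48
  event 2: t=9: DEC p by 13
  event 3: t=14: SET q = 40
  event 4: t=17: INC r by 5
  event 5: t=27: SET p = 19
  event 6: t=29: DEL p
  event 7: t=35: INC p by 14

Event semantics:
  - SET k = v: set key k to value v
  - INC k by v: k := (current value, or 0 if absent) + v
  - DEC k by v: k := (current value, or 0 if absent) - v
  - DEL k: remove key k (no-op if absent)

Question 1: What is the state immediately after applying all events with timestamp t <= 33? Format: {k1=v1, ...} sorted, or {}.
Apply events with t <= 33 (6 events):
  after event 1 (t=5: SET p = 48): {p=48}
  after event 2 (t=9: DEC p by 13): {p=35}
  after event 3 (t=14: SET q = 40): {p=35, q=40}
  after event 4 (t=17: INC r by 5): {p=35, q=40, r=5}
  after event 5 (t=27: SET p = 19): {p=19, q=40, r=5}
  after event 6 (t=29: DEL p): {q=40, r=5}

Answer: {q=40, r=5}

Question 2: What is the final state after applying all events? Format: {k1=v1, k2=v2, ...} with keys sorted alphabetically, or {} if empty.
Answer: {p=14, q=40, r=5}

Derivation:
  after event 1 (t=5: SET p = 48): {p=48}
  after event 2 (t=9: DEC p by 13): {p=35}
  after event 3 (t=14: SET q = 40): {p=35, q=40}
  after event 4 (t=17: INC r by 5): {p=35, q=40, r=5}
  after event 5 (t=27: SET p = 19): {p=19, q=40, r=5}
  after event 6 (t=29: DEL p): {q=40, r=5}
  after event 7 (t=35: INC p by 14): {p=14, q=40, r=5}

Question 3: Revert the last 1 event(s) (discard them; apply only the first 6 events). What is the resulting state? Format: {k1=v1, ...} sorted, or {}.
Answer: {q=40, r=5}

Derivation:
Keep first 6 events (discard last 1):
  after event 1 (t=5: SET p = 48): {p=48}
  after event 2 (t=9: DEC p by 13): {p=35}
  after event 3 (t=14: SET q = 40): {p=35, q=40}
  after event 4 (t=17: INC r by 5): {p=35, q=40, r=5}
  after event 5 (t=27: SET p = 19): {p=19, q=40, r=5}
  after event 6 (t=29: DEL p): {q=40, r=5}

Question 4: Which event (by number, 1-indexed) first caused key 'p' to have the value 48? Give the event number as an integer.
Answer: 1

Derivation:
Looking for first event where p becomes 48:
  event 1: p (absent) -> 48  <-- first match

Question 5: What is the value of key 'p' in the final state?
Track key 'p' through all 7 events:
  event 1 (t=5: SET p = 48): p (absent) -> 48
  event 2 (t=9: DEC p by 13): p 48 -> 35
  event 3 (t=14: SET q = 40): p unchanged
  event 4 (t=17: INC r by 5): p unchanged
  event 5 (t=27: SET p = 19): p 35 -> 19
  event 6 (t=29: DEL p): p 19 -> (absent)
  event 7 (t=35: INC p by 14): p (absent) -> 14
Final: p = 14

Answer: 14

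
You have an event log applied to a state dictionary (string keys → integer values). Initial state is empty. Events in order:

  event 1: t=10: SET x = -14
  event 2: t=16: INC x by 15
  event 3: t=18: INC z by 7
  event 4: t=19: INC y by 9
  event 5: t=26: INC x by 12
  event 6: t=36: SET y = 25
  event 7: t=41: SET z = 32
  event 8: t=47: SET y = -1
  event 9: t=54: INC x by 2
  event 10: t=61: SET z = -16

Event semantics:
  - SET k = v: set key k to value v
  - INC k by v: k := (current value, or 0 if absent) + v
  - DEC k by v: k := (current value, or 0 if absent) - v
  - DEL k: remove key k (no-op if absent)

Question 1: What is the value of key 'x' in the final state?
Answer: 15

Derivation:
Track key 'x' through all 10 events:
  event 1 (t=10: SET x = -14): x (absent) -> -14
  event 2 (t=16: INC x by 15): x -14 -> 1
  event 3 (t=18: INC z by 7): x unchanged
  event 4 (t=19: INC y by 9): x unchanged
  event 5 (t=26: INC x by 12): x 1 -> 13
  event 6 (t=36: SET y = 25): x unchanged
  event 7 (t=41: SET z = 32): x unchanged
  event 8 (t=47: SET y = -1): x unchanged
  event 9 (t=54: INC x by 2): x 13 -> 15
  event 10 (t=61: SET z = -16): x unchanged
Final: x = 15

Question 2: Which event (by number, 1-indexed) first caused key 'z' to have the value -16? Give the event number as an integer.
Looking for first event where z becomes -16:
  event 3: z = 7
  event 4: z = 7
  event 5: z = 7
  event 6: z = 7
  event 7: z = 32
  event 8: z = 32
  event 9: z = 32
  event 10: z 32 -> -16  <-- first match

Answer: 10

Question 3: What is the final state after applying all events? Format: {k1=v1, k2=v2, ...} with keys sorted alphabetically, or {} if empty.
  after event 1 (t=10: SET x = -14): {x=-14}
  after event 2 (t=16: INC x by 15): {x=1}
  after event 3 (t=18: INC z by 7): {x=1, z=7}
  after event 4 (t=19: INC y by 9): {x=1, y=9, z=7}
  after event 5 (t=26: INC x by 12): {x=13, y=9, z=7}
  after event 6 (t=36: SET y = 25): {x=13, y=25, z=7}
  after event 7 (t=41: SET z = 32): {x=13, y=25, z=32}
  after event 8 (t=47: SET y = -1): {x=13, y=-1, z=32}
  after event 9 (t=54: INC x by 2): {x=15, y=-1, z=32}
  after event 10 (t=61: SET z = -16): {x=15, y=-1, z=-16}

Answer: {x=15, y=-1, z=-16}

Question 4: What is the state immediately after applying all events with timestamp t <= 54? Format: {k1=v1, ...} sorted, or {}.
Apply events with t <= 54 (9 events):
  after event 1 (t=10: SET x = -14): {x=-14}
  after event 2 (t=16: INC x by 15): {x=1}
  after event 3 (t=18: INC z by 7): {x=1, z=7}
  after event 4 (t=19: INC y by 9): {x=1, y=9, z=7}
  after event 5 (t=26: INC x by 12): {x=13, y=9, z=7}
  after event 6 (t=36: SET y = 25): {x=13, y=25, z=7}
  after event 7 (t=41: SET z = 32): {x=13, y=25, z=32}
  after event 8 (t=47: SET y = -1): {x=13, y=-1, z=32}
  after event 9 (t=54: INC x by 2): {x=15, y=-1, z=32}

Answer: {x=15, y=-1, z=32}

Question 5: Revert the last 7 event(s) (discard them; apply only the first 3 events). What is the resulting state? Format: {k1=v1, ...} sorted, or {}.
Answer: {x=1, z=7}

Derivation:
Keep first 3 events (discard last 7):
  after event 1 (t=10: SET x = -14): {x=-14}
  after event 2 (t=16: INC x by 15): {x=1}
  after event 3 (t=18: INC z by 7): {x=1, z=7}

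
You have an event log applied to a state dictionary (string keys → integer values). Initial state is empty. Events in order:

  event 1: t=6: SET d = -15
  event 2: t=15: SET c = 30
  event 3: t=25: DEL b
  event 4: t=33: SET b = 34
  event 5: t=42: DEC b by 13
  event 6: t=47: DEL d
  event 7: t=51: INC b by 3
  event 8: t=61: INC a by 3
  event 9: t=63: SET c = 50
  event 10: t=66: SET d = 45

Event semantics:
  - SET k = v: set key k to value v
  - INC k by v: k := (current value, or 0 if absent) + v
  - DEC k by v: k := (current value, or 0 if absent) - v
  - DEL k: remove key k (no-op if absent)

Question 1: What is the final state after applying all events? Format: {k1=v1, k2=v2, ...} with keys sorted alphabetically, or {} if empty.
  after event 1 (t=6: SET d = -15): {d=-15}
  after event 2 (t=15: SET c = 30): {c=30, d=-15}
  after event 3 (t=25: DEL b): {c=30, d=-15}
  after event 4 (t=33: SET b = 34): {b=34, c=30, d=-15}
  after event 5 (t=42: DEC b by 13): {b=21, c=30, d=-15}
  after event 6 (t=47: DEL d): {b=21, c=30}
  after event 7 (t=51: INC b by 3): {b=24, c=30}
  after event 8 (t=61: INC a by 3): {a=3, b=24, c=30}
  after event 9 (t=63: SET c = 50): {a=3, b=24, c=50}
  after event 10 (t=66: SET d = 45): {a=3, b=24, c=50, d=45}

Answer: {a=3, b=24, c=50, d=45}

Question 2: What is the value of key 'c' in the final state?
Track key 'c' through all 10 events:
  event 1 (t=6: SET d = -15): c unchanged
  event 2 (t=15: SET c = 30): c (absent) -> 30
  event 3 (t=25: DEL b): c unchanged
  event 4 (t=33: SET b = 34): c unchanged
  event 5 (t=42: DEC b by 13): c unchanged
  event 6 (t=47: DEL d): c unchanged
  event 7 (t=51: INC b by 3): c unchanged
  event 8 (t=61: INC a by 3): c unchanged
  event 9 (t=63: SET c = 50): c 30 -> 50
  event 10 (t=66: SET d = 45): c unchanged
Final: c = 50

Answer: 50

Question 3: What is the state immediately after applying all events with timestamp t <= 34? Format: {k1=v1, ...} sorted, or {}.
Apply events with t <= 34 (4 events):
  after event 1 (t=6: SET d = -15): {d=-15}
  after event 2 (t=15: SET c = 30): {c=30, d=-15}
  after event 3 (t=25: DEL b): {c=30, d=-15}
  after event 4 (t=33: SET b = 34): {b=34, c=30, d=-15}

Answer: {b=34, c=30, d=-15}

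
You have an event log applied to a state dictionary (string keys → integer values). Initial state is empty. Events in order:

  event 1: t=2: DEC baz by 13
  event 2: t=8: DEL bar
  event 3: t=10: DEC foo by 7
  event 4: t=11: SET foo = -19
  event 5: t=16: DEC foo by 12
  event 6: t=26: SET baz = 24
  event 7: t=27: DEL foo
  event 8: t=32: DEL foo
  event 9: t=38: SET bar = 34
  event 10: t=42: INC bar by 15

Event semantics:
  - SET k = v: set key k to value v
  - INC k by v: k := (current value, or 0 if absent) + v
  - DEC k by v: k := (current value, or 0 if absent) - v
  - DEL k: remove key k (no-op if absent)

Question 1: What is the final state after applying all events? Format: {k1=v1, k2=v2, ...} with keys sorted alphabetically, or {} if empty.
Answer: {bar=49, baz=24}

Derivation:
  after event 1 (t=2: DEC baz by 13): {baz=-13}
  after event 2 (t=8: DEL bar): {baz=-13}
  after event 3 (t=10: DEC foo by 7): {baz=-13, foo=-7}
  after event 4 (t=11: SET foo = -19): {baz=-13, foo=-19}
  after event 5 (t=16: DEC foo by 12): {baz=-13, foo=-31}
  after event 6 (t=26: SET baz = 24): {baz=24, foo=-31}
  after event 7 (t=27: DEL foo): {baz=24}
  after event 8 (t=32: DEL foo): {baz=24}
  after event 9 (t=38: SET bar = 34): {bar=34, baz=24}
  after event 10 (t=42: INC bar by 15): {bar=49, baz=24}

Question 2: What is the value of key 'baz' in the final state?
Track key 'baz' through all 10 events:
  event 1 (t=2: DEC baz by 13): baz (absent) -> -13
  event 2 (t=8: DEL bar): baz unchanged
  event 3 (t=10: DEC foo by 7): baz unchanged
  event 4 (t=11: SET foo = -19): baz unchanged
  event 5 (t=16: DEC foo by 12): baz unchanged
  event 6 (t=26: SET baz = 24): baz -13 -> 24
  event 7 (t=27: DEL foo): baz unchanged
  event 8 (t=32: DEL foo): baz unchanged
  event 9 (t=38: SET bar = 34): baz unchanged
  event 10 (t=42: INC bar by 15): baz unchanged
Final: baz = 24

Answer: 24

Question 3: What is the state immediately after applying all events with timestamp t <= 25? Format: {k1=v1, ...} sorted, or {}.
Apply events with t <= 25 (5 events):
  after event 1 (t=2: DEC baz by 13): {baz=-13}
  after event 2 (t=8: DEL bar): {baz=-13}
  after event 3 (t=10: DEC foo by 7): {baz=-13, foo=-7}
  after event 4 (t=11: SET foo = -19): {baz=-13, foo=-19}
  after event 5 (t=16: DEC foo by 12): {baz=-13, foo=-31}

Answer: {baz=-13, foo=-31}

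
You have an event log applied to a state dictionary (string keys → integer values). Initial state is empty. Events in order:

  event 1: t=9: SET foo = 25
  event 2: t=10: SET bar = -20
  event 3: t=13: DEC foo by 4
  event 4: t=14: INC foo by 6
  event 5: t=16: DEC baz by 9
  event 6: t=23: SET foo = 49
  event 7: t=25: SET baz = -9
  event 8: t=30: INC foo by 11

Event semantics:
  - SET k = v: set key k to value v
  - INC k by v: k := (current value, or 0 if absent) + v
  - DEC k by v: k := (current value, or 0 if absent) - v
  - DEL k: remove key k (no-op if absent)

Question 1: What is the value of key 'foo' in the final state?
Track key 'foo' through all 8 events:
  event 1 (t=9: SET foo = 25): foo (absent) -> 25
  event 2 (t=10: SET bar = -20): foo unchanged
  event 3 (t=13: DEC foo by 4): foo 25 -> 21
  event 4 (t=14: INC foo by 6): foo 21 -> 27
  event 5 (t=16: DEC baz by 9): foo unchanged
  event 6 (t=23: SET foo = 49): foo 27 -> 49
  event 7 (t=25: SET baz = -9): foo unchanged
  event 8 (t=30: INC foo by 11): foo 49 -> 60
Final: foo = 60

Answer: 60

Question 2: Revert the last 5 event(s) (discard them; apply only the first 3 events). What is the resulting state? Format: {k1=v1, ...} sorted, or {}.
Answer: {bar=-20, foo=21}

Derivation:
Keep first 3 events (discard last 5):
  after event 1 (t=9: SET foo = 25): {foo=25}
  after event 2 (t=10: SET bar = -20): {bar=-20, foo=25}
  after event 3 (t=13: DEC foo by 4): {bar=-20, foo=21}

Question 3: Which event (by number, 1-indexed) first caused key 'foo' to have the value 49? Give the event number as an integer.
Answer: 6

Derivation:
Looking for first event where foo becomes 49:
  event 1: foo = 25
  event 2: foo = 25
  event 3: foo = 21
  event 4: foo = 27
  event 5: foo = 27
  event 6: foo 27 -> 49  <-- first match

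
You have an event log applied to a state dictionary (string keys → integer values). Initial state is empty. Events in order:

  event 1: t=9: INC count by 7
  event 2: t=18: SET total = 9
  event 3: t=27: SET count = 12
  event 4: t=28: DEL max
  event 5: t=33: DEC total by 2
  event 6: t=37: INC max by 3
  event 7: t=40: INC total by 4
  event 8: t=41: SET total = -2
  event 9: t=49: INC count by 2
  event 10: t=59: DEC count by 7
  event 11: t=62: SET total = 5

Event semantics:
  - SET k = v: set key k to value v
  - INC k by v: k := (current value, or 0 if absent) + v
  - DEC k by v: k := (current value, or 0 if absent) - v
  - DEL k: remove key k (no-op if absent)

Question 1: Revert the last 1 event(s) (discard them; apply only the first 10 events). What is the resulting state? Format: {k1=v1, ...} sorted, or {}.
Answer: {count=7, max=3, total=-2}

Derivation:
Keep first 10 events (discard last 1):
  after event 1 (t=9: INC count by 7): {count=7}
  after event 2 (t=18: SET total = 9): {count=7, total=9}
  after event 3 (t=27: SET count = 12): {count=12, total=9}
  after event 4 (t=28: DEL max): {count=12, total=9}
  after event 5 (t=33: DEC total by 2): {count=12, total=7}
  after event 6 (t=37: INC max by 3): {count=12, max=3, total=7}
  after event 7 (t=40: INC total by 4): {count=12, max=3, total=11}
  after event 8 (t=41: SET total = -2): {count=12, max=3, total=-2}
  after event 9 (t=49: INC count by 2): {count=14, max=3, total=-2}
  after event 10 (t=59: DEC count by 7): {count=7, max=3, total=-2}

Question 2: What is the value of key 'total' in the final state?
Answer: 5

Derivation:
Track key 'total' through all 11 events:
  event 1 (t=9: INC count by 7): total unchanged
  event 2 (t=18: SET total = 9): total (absent) -> 9
  event 3 (t=27: SET count = 12): total unchanged
  event 4 (t=28: DEL max): total unchanged
  event 5 (t=33: DEC total by 2): total 9 -> 7
  event 6 (t=37: INC max by 3): total unchanged
  event 7 (t=40: INC total by 4): total 7 -> 11
  event 8 (t=41: SET total = -2): total 11 -> -2
  event 9 (t=49: INC count by 2): total unchanged
  event 10 (t=59: DEC count by 7): total unchanged
  event 11 (t=62: SET total = 5): total -2 -> 5
Final: total = 5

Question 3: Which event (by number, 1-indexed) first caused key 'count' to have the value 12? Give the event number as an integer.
Answer: 3

Derivation:
Looking for first event where count becomes 12:
  event 1: count = 7
  event 2: count = 7
  event 3: count 7 -> 12  <-- first match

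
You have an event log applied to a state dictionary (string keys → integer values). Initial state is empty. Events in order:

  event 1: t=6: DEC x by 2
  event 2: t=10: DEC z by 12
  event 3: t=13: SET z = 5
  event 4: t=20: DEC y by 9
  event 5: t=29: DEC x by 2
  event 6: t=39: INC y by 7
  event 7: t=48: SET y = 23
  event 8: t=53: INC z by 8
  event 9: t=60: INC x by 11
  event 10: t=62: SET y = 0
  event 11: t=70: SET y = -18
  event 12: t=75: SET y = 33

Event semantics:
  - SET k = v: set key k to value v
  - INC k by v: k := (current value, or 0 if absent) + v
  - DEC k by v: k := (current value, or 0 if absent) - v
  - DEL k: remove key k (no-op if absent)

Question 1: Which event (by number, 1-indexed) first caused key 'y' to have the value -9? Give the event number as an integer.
Answer: 4

Derivation:
Looking for first event where y becomes -9:
  event 4: y (absent) -> -9  <-- first match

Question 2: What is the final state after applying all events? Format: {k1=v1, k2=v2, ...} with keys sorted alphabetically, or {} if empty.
Answer: {x=7, y=33, z=13}

Derivation:
  after event 1 (t=6: DEC x by 2): {x=-2}
  after event 2 (t=10: DEC z by 12): {x=-2, z=-12}
  after event 3 (t=13: SET z = 5): {x=-2, z=5}
  after event 4 (t=20: DEC y by 9): {x=-2, y=-9, z=5}
  after event 5 (t=29: DEC x by 2): {x=-4, y=-9, z=5}
  after event 6 (t=39: INC y by 7): {x=-4, y=-2, z=5}
  after event 7 (t=48: SET y = 23): {x=-4, y=23, z=5}
  after event 8 (t=53: INC z by 8): {x=-4, y=23, z=13}
  after event 9 (t=60: INC x by 11): {x=7, y=23, z=13}
  after event 10 (t=62: SET y = 0): {x=7, y=0, z=13}
  after event 11 (t=70: SET y = -18): {x=7, y=-18, z=13}
  after event 12 (t=75: SET y = 33): {x=7, y=33, z=13}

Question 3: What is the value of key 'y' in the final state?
Track key 'y' through all 12 events:
  event 1 (t=6: DEC x by 2): y unchanged
  event 2 (t=10: DEC z by 12): y unchanged
  event 3 (t=13: SET z = 5): y unchanged
  event 4 (t=20: DEC y by 9): y (absent) -> -9
  event 5 (t=29: DEC x by 2): y unchanged
  event 6 (t=39: INC y by 7): y -9 -> -2
  event 7 (t=48: SET y = 23): y -2 -> 23
  event 8 (t=53: INC z by 8): y unchanged
  event 9 (t=60: INC x by 11): y unchanged
  event 10 (t=62: SET y = 0): y 23 -> 0
  event 11 (t=70: SET y = -18): y 0 -> -18
  event 12 (t=75: SET y = 33): y -18 -> 33
Final: y = 33

Answer: 33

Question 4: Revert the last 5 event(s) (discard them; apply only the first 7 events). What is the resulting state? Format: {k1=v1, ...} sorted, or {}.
Keep first 7 events (discard last 5):
  after event 1 (t=6: DEC x by 2): {x=-2}
  after event 2 (t=10: DEC z by 12): {x=-2, z=-12}
  after event 3 (t=13: SET z = 5): {x=-2, z=5}
  after event 4 (t=20: DEC y by 9): {x=-2, y=-9, z=5}
  after event 5 (t=29: DEC x by 2): {x=-4, y=-9, z=5}
  after event 6 (t=39: INC y by 7): {x=-4, y=-2, z=5}
  after event 7 (t=48: SET y = 23): {x=-4, y=23, z=5}

Answer: {x=-4, y=23, z=5}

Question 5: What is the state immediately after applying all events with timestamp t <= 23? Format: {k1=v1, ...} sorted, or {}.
Answer: {x=-2, y=-9, z=5}

Derivation:
Apply events with t <= 23 (4 events):
  after event 1 (t=6: DEC x by 2): {x=-2}
  after event 2 (t=10: DEC z by 12): {x=-2, z=-12}
  after event 3 (t=13: SET z = 5): {x=-2, z=5}
  after event 4 (t=20: DEC y by 9): {x=-2, y=-9, z=5}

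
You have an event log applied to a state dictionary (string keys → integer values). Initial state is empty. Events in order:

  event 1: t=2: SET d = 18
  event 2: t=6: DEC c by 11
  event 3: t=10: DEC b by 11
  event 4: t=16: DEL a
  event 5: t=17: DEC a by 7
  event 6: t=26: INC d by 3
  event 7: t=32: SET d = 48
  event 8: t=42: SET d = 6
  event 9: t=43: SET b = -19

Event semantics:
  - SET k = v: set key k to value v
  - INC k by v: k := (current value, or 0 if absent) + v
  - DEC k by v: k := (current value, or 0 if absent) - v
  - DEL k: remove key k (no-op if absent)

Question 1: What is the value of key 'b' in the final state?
Track key 'b' through all 9 events:
  event 1 (t=2: SET d = 18): b unchanged
  event 2 (t=6: DEC c by 11): b unchanged
  event 3 (t=10: DEC b by 11): b (absent) -> -11
  event 4 (t=16: DEL a): b unchanged
  event 5 (t=17: DEC a by 7): b unchanged
  event 6 (t=26: INC d by 3): b unchanged
  event 7 (t=32: SET d = 48): b unchanged
  event 8 (t=42: SET d = 6): b unchanged
  event 9 (t=43: SET b = -19): b -11 -> -19
Final: b = -19

Answer: -19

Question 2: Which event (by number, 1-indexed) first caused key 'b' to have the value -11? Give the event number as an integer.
Looking for first event where b becomes -11:
  event 3: b (absent) -> -11  <-- first match

Answer: 3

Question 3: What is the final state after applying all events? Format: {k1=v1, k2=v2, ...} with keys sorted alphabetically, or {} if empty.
  after event 1 (t=2: SET d = 18): {d=18}
  after event 2 (t=6: DEC c by 11): {c=-11, d=18}
  after event 3 (t=10: DEC b by 11): {b=-11, c=-11, d=18}
  after event 4 (t=16: DEL a): {b=-11, c=-11, d=18}
  after event 5 (t=17: DEC a by 7): {a=-7, b=-11, c=-11, d=18}
  after event 6 (t=26: INC d by 3): {a=-7, b=-11, c=-11, d=21}
  after event 7 (t=32: SET d = 48): {a=-7, b=-11, c=-11, d=48}
  after event 8 (t=42: SET d = 6): {a=-7, b=-11, c=-11, d=6}
  after event 9 (t=43: SET b = -19): {a=-7, b=-19, c=-11, d=6}

Answer: {a=-7, b=-19, c=-11, d=6}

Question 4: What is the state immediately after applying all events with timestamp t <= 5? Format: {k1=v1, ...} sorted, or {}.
Answer: {d=18}

Derivation:
Apply events with t <= 5 (1 events):
  after event 1 (t=2: SET d = 18): {d=18}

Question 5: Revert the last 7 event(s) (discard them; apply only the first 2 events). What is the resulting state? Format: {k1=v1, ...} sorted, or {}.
Answer: {c=-11, d=18}

Derivation:
Keep first 2 events (discard last 7):
  after event 1 (t=2: SET d = 18): {d=18}
  after event 2 (t=6: DEC c by 11): {c=-11, d=18}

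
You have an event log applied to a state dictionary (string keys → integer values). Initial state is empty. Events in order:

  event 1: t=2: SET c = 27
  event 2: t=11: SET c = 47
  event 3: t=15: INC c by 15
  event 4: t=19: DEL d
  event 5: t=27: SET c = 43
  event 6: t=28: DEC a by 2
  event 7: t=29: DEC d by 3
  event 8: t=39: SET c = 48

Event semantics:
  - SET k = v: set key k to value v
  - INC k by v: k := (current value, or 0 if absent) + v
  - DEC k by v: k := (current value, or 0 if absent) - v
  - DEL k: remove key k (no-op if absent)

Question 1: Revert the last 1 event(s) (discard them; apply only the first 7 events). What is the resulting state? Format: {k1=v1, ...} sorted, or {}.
Keep first 7 events (discard last 1):
  after event 1 (t=2: SET c = 27): {c=27}
  after event 2 (t=11: SET c = 47): {c=47}
  after event 3 (t=15: INC c by 15): {c=62}
  after event 4 (t=19: DEL d): {c=62}
  after event 5 (t=27: SET c = 43): {c=43}
  after event 6 (t=28: DEC a by 2): {a=-2, c=43}
  after event 7 (t=29: DEC d by 3): {a=-2, c=43, d=-3}

Answer: {a=-2, c=43, d=-3}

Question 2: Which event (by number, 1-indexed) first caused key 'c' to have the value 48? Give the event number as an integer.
Looking for first event where c becomes 48:
  event 1: c = 27
  event 2: c = 47
  event 3: c = 62
  event 4: c = 62
  event 5: c = 43
  event 6: c = 43
  event 7: c = 43
  event 8: c 43 -> 48  <-- first match

Answer: 8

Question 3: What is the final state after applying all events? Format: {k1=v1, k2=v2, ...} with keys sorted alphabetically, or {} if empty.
  after event 1 (t=2: SET c = 27): {c=27}
  after event 2 (t=11: SET c = 47): {c=47}
  after event 3 (t=15: INC c by 15): {c=62}
  after event 4 (t=19: DEL d): {c=62}
  after event 5 (t=27: SET c = 43): {c=43}
  after event 6 (t=28: DEC a by 2): {a=-2, c=43}
  after event 7 (t=29: DEC d by 3): {a=-2, c=43, d=-3}
  after event 8 (t=39: SET c = 48): {a=-2, c=48, d=-3}

Answer: {a=-2, c=48, d=-3}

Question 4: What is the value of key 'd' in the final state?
Track key 'd' through all 8 events:
  event 1 (t=2: SET c = 27): d unchanged
  event 2 (t=11: SET c = 47): d unchanged
  event 3 (t=15: INC c by 15): d unchanged
  event 4 (t=19: DEL d): d (absent) -> (absent)
  event 5 (t=27: SET c = 43): d unchanged
  event 6 (t=28: DEC a by 2): d unchanged
  event 7 (t=29: DEC d by 3): d (absent) -> -3
  event 8 (t=39: SET c = 48): d unchanged
Final: d = -3

Answer: -3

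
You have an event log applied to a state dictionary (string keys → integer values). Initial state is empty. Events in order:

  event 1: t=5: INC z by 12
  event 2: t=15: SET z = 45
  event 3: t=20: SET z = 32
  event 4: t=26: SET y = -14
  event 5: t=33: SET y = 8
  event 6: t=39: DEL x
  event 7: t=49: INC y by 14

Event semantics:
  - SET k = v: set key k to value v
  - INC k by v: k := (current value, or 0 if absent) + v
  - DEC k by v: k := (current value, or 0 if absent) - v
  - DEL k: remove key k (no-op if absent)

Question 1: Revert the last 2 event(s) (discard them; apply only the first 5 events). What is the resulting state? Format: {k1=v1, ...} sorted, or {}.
Keep first 5 events (discard last 2):
  after event 1 (t=5: INC z by 12): {z=12}
  after event 2 (t=15: SET z = 45): {z=45}
  after event 3 (t=20: SET z = 32): {z=32}
  after event 4 (t=26: SET y = -14): {y=-14, z=32}
  after event 5 (t=33: SET y = 8): {y=8, z=32}

Answer: {y=8, z=32}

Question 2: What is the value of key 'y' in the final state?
Answer: 22

Derivation:
Track key 'y' through all 7 events:
  event 1 (t=5: INC z by 12): y unchanged
  event 2 (t=15: SET z = 45): y unchanged
  event 3 (t=20: SET z = 32): y unchanged
  event 4 (t=26: SET y = -14): y (absent) -> -14
  event 5 (t=33: SET y = 8): y -14 -> 8
  event 6 (t=39: DEL x): y unchanged
  event 7 (t=49: INC y by 14): y 8 -> 22
Final: y = 22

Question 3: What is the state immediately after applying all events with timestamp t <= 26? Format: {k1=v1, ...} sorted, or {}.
Answer: {y=-14, z=32}

Derivation:
Apply events with t <= 26 (4 events):
  after event 1 (t=5: INC z by 12): {z=12}
  after event 2 (t=15: SET z = 45): {z=45}
  after event 3 (t=20: SET z = 32): {z=32}
  after event 4 (t=26: SET y = -14): {y=-14, z=32}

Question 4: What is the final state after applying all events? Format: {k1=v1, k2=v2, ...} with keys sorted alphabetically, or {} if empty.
Answer: {y=22, z=32}

Derivation:
  after event 1 (t=5: INC z by 12): {z=12}
  after event 2 (t=15: SET z = 45): {z=45}
  after event 3 (t=20: SET z = 32): {z=32}
  after event 4 (t=26: SET y = -14): {y=-14, z=32}
  after event 5 (t=33: SET y = 8): {y=8, z=32}
  after event 6 (t=39: DEL x): {y=8, z=32}
  after event 7 (t=49: INC y by 14): {y=22, z=32}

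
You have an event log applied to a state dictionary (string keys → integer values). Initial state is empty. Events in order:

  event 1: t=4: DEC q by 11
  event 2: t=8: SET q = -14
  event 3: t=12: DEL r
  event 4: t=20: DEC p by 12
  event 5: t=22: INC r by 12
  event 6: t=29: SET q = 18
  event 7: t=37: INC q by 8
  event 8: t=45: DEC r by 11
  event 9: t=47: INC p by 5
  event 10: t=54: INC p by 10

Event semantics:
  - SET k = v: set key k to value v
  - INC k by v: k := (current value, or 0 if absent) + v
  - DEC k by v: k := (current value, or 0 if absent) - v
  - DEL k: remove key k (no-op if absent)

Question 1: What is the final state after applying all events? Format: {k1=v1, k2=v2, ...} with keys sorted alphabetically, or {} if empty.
  after event 1 (t=4: DEC q by 11): {q=-11}
  after event 2 (t=8: SET q = -14): {q=-14}
  after event 3 (t=12: DEL r): {q=-14}
  after event 4 (t=20: DEC p by 12): {p=-12, q=-14}
  after event 5 (t=22: INC r by 12): {p=-12, q=-14, r=12}
  after event 6 (t=29: SET q = 18): {p=-12, q=18, r=12}
  after event 7 (t=37: INC q by 8): {p=-12, q=26, r=12}
  after event 8 (t=45: DEC r by 11): {p=-12, q=26, r=1}
  after event 9 (t=47: INC p by 5): {p=-7, q=26, r=1}
  after event 10 (t=54: INC p by 10): {p=3, q=26, r=1}

Answer: {p=3, q=26, r=1}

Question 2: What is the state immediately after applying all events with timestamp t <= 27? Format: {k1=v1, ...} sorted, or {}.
Answer: {p=-12, q=-14, r=12}

Derivation:
Apply events with t <= 27 (5 events):
  after event 1 (t=4: DEC q by 11): {q=-11}
  after event 2 (t=8: SET q = -14): {q=-14}
  after event 3 (t=12: DEL r): {q=-14}
  after event 4 (t=20: DEC p by 12): {p=-12, q=-14}
  after event 5 (t=22: INC r by 12): {p=-12, q=-14, r=12}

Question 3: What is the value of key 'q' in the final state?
Answer: 26

Derivation:
Track key 'q' through all 10 events:
  event 1 (t=4: DEC q by 11): q (absent) -> -11
  event 2 (t=8: SET q = -14): q -11 -> -14
  event 3 (t=12: DEL r): q unchanged
  event 4 (t=20: DEC p by 12): q unchanged
  event 5 (t=22: INC r by 12): q unchanged
  event 6 (t=29: SET q = 18): q -14 -> 18
  event 7 (t=37: INC q by 8): q 18 -> 26
  event 8 (t=45: DEC r by 11): q unchanged
  event 9 (t=47: INC p by 5): q unchanged
  event 10 (t=54: INC p by 10): q unchanged
Final: q = 26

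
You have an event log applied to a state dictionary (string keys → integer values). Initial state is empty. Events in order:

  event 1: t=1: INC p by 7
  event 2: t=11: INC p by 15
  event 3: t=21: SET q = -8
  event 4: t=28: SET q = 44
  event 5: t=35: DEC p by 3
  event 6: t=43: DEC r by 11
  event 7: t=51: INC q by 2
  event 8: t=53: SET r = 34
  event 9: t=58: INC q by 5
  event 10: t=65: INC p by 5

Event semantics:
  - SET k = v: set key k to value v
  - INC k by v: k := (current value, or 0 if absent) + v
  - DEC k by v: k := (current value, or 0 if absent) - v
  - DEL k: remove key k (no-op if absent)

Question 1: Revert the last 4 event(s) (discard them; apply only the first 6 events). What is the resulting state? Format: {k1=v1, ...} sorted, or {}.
Keep first 6 events (discard last 4):
  after event 1 (t=1: INC p by 7): {p=7}
  after event 2 (t=11: INC p by 15): {p=22}
  after event 3 (t=21: SET q = -8): {p=22, q=-8}
  after event 4 (t=28: SET q = 44): {p=22, q=44}
  after event 5 (t=35: DEC p by 3): {p=19, q=44}
  after event 6 (t=43: DEC r by 11): {p=19, q=44, r=-11}

Answer: {p=19, q=44, r=-11}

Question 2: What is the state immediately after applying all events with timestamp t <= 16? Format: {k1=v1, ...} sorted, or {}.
Answer: {p=22}

Derivation:
Apply events with t <= 16 (2 events):
  after event 1 (t=1: INC p by 7): {p=7}
  after event 2 (t=11: INC p by 15): {p=22}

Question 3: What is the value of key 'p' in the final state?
Track key 'p' through all 10 events:
  event 1 (t=1: INC p by 7): p (absent) -> 7
  event 2 (t=11: INC p by 15): p 7 -> 22
  event 3 (t=21: SET q = -8): p unchanged
  event 4 (t=28: SET q = 44): p unchanged
  event 5 (t=35: DEC p by 3): p 22 -> 19
  event 6 (t=43: DEC r by 11): p unchanged
  event 7 (t=51: INC q by 2): p unchanged
  event 8 (t=53: SET r = 34): p unchanged
  event 9 (t=58: INC q by 5): p unchanged
  event 10 (t=65: INC p by 5): p 19 -> 24
Final: p = 24

Answer: 24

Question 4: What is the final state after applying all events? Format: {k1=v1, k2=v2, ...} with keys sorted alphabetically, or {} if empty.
  after event 1 (t=1: INC p by 7): {p=7}
  after event 2 (t=11: INC p by 15): {p=22}
  after event 3 (t=21: SET q = -8): {p=22, q=-8}
  after event 4 (t=28: SET q = 44): {p=22, q=44}
  after event 5 (t=35: DEC p by 3): {p=19, q=44}
  after event 6 (t=43: DEC r by 11): {p=19, q=44, r=-11}
  after event 7 (t=51: INC q by 2): {p=19, q=46, r=-11}
  after event 8 (t=53: SET r = 34): {p=19, q=46, r=34}
  after event 9 (t=58: INC q by 5): {p=19, q=51, r=34}
  after event 10 (t=65: INC p by 5): {p=24, q=51, r=34}

Answer: {p=24, q=51, r=34}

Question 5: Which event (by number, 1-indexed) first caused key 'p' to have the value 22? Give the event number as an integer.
Looking for first event where p becomes 22:
  event 1: p = 7
  event 2: p 7 -> 22  <-- first match

Answer: 2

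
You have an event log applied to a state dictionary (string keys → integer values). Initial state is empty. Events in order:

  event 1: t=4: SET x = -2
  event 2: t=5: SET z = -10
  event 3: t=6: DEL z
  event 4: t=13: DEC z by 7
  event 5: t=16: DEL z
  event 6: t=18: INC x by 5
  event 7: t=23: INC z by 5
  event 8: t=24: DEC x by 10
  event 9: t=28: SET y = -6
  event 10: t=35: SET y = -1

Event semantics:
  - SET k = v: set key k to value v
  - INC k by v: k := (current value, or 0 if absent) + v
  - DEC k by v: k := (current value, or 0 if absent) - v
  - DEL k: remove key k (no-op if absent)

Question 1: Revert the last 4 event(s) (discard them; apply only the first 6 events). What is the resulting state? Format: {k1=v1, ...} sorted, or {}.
Answer: {x=3}

Derivation:
Keep first 6 events (discard last 4):
  after event 1 (t=4: SET x = -2): {x=-2}
  after event 2 (t=5: SET z = -10): {x=-2, z=-10}
  after event 3 (t=6: DEL z): {x=-2}
  after event 4 (t=13: DEC z by 7): {x=-2, z=-7}
  after event 5 (t=16: DEL z): {x=-2}
  after event 6 (t=18: INC x by 5): {x=3}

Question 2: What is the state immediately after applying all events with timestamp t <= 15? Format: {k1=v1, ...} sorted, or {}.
Apply events with t <= 15 (4 events):
  after event 1 (t=4: SET x = -2): {x=-2}
  after event 2 (t=5: SET z = -10): {x=-2, z=-10}
  after event 3 (t=6: DEL z): {x=-2}
  after event 4 (t=13: DEC z by 7): {x=-2, z=-7}

Answer: {x=-2, z=-7}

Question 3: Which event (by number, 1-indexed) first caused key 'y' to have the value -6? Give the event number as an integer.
Answer: 9

Derivation:
Looking for first event where y becomes -6:
  event 9: y (absent) -> -6  <-- first match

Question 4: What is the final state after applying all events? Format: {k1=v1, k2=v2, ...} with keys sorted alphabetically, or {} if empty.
  after event 1 (t=4: SET x = -2): {x=-2}
  after event 2 (t=5: SET z = -10): {x=-2, z=-10}
  after event 3 (t=6: DEL z): {x=-2}
  after event 4 (t=13: DEC z by 7): {x=-2, z=-7}
  after event 5 (t=16: DEL z): {x=-2}
  after event 6 (t=18: INC x by 5): {x=3}
  after event 7 (t=23: INC z by 5): {x=3, z=5}
  after event 8 (t=24: DEC x by 10): {x=-7, z=5}
  after event 9 (t=28: SET y = -6): {x=-7, y=-6, z=5}
  after event 10 (t=35: SET y = -1): {x=-7, y=-1, z=5}

Answer: {x=-7, y=-1, z=5}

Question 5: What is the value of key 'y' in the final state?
Answer: -1

Derivation:
Track key 'y' through all 10 events:
  event 1 (t=4: SET x = -2): y unchanged
  event 2 (t=5: SET z = -10): y unchanged
  event 3 (t=6: DEL z): y unchanged
  event 4 (t=13: DEC z by 7): y unchanged
  event 5 (t=16: DEL z): y unchanged
  event 6 (t=18: INC x by 5): y unchanged
  event 7 (t=23: INC z by 5): y unchanged
  event 8 (t=24: DEC x by 10): y unchanged
  event 9 (t=28: SET y = -6): y (absent) -> -6
  event 10 (t=35: SET y = -1): y -6 -> -1
Final: y = -1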